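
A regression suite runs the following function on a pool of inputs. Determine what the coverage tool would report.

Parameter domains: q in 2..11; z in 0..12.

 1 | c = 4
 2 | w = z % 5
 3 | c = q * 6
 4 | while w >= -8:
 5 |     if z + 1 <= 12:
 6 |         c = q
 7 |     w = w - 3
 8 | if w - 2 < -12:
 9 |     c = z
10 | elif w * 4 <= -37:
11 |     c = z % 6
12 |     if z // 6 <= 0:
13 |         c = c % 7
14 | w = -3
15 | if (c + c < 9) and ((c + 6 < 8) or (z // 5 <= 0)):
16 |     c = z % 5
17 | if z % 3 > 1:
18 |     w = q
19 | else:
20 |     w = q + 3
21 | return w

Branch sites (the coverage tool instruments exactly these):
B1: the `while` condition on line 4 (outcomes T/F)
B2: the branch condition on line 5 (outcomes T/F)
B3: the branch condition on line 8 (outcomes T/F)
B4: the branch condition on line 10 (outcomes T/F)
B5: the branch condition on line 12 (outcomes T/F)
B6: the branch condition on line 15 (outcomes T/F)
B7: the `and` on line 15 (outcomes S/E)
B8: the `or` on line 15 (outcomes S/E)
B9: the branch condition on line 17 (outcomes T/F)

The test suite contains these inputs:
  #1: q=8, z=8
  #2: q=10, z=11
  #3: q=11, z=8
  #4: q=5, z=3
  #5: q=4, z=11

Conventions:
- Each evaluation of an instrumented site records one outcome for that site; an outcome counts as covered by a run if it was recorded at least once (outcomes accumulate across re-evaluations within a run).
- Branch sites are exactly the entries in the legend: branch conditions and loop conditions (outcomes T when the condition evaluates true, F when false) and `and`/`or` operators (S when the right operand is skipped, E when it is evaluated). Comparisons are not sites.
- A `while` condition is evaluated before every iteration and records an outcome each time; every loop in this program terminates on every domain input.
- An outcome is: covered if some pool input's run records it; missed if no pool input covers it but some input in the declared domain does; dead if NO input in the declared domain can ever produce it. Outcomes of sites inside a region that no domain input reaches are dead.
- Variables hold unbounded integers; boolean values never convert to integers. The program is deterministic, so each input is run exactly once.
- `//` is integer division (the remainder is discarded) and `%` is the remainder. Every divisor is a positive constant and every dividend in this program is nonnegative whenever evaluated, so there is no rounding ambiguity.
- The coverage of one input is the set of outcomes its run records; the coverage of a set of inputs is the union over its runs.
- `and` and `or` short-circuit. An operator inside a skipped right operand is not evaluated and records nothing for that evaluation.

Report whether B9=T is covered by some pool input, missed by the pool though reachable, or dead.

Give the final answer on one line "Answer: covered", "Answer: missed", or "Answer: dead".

B9=T is recorded by pool input(s) 1, 2, 3, 5 -> covered

Answer: covered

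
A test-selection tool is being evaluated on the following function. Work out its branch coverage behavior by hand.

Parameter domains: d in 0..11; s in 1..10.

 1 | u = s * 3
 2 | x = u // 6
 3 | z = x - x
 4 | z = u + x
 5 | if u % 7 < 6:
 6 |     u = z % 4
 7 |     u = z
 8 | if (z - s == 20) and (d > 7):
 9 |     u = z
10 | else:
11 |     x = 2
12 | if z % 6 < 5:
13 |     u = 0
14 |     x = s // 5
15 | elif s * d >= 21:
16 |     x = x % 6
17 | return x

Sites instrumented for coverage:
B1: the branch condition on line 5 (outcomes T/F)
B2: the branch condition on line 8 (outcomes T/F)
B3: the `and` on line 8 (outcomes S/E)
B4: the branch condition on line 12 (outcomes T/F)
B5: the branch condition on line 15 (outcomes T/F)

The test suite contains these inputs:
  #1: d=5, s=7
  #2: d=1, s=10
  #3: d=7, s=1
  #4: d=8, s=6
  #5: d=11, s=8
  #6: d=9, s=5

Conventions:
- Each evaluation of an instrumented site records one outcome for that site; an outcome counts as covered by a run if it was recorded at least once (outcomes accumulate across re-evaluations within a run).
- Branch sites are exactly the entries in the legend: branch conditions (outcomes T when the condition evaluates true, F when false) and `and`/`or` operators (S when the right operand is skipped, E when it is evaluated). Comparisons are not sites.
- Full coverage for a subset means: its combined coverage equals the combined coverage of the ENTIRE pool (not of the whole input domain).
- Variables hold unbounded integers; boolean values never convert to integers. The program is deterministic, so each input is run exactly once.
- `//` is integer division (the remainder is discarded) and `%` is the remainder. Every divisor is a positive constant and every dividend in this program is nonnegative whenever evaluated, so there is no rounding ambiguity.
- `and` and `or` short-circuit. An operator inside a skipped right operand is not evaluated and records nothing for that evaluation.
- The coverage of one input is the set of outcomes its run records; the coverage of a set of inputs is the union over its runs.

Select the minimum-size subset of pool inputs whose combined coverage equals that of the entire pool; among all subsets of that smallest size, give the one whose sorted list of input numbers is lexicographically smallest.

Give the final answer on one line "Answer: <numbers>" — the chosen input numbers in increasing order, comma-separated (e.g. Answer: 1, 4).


run #1 (d=5, s=7) runs B1->T, B3->S, B2->F, B4->T; records B1=T, B2=F, B3=S, B4=T
run #2 (d=1, s=10) runs B1->T, B3->S, B2->F, B4->F, B5->F; records B1=T, B2=F, B3=S, B4=F, B5=F
run #3 (d=7, s=1) runs B1->T, B3->S, B2->F, B4->T; records B1=T, B2=F, B3=S, B4=T
run #4 (d=8, s=6) runs B1->T, B3->S, B2->F, B4->T; records B1=T, B2=F, B3=S, B4=T
run #5 (d=11, s=8) runs B1->T, B3->E, B2->T, B4->T; records B1=T, B2=T, B3=E, B4=T
run #6 (d=9, s=5) runs B1->T, B3->S, B2->F, B4->F, B5->T; records B1=T, B2=F, B3=S, B4=F, B5=T
together the pool reaches 9 outcomes: B1=T, B2=T, B2=F, B3=S, B3=E, B4=T, B4=F, B5=T, B5=F
every size-1 subset falls short of the 9 outcomes (best: 5/9)
every size-2 subset falls short of the 9 outcomes (best: 8/9)
inputs {2, 5, 6} (size 3) cover everything; no size-3 subset with a lexicographically smaller index list covers all 9
Answer: 2, 5, 6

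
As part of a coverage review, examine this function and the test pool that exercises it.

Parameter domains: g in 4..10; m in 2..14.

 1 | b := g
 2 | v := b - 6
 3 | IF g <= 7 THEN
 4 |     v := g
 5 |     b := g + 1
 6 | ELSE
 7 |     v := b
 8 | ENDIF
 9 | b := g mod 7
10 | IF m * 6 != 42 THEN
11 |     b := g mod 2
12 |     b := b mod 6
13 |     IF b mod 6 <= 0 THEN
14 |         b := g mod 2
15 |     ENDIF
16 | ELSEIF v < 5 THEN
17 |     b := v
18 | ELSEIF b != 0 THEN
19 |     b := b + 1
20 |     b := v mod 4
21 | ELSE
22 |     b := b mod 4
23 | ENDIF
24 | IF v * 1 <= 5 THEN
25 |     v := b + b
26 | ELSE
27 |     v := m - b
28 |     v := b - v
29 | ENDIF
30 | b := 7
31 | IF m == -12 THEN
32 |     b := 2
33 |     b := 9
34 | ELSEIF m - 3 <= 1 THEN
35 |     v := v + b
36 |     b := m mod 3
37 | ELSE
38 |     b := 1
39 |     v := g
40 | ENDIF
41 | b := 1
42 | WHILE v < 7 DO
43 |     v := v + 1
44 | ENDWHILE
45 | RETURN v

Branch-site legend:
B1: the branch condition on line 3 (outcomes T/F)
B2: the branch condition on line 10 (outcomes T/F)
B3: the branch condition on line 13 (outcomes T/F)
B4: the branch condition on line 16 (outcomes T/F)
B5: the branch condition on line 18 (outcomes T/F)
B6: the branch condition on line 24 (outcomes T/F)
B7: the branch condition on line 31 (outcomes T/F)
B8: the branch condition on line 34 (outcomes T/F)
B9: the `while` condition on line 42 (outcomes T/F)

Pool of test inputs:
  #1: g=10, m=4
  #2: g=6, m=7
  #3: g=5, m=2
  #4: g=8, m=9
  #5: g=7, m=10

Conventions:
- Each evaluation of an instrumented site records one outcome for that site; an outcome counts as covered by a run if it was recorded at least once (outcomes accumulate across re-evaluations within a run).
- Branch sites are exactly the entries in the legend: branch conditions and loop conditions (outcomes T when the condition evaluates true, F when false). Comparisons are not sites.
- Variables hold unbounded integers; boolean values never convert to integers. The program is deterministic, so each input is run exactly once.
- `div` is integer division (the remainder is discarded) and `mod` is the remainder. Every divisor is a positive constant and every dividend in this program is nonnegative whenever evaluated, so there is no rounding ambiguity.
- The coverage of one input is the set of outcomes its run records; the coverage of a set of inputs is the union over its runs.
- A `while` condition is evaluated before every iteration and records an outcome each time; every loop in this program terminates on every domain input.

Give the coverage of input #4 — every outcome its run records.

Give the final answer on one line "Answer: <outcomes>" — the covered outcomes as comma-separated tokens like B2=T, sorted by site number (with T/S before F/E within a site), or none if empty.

Event log for input #4 (g=8, m=9):
  B1->F, B2->T, B3->T, B6->F, B7->F, B8->F, B9->F
collecting distinct outcomes: B1=F, B2=T, B3=T, B6=F, B7=F, B8=F, B9=F

Answer: B1=F, B2=T, B3=T, B6=F, B7=F, B8=F, B9=F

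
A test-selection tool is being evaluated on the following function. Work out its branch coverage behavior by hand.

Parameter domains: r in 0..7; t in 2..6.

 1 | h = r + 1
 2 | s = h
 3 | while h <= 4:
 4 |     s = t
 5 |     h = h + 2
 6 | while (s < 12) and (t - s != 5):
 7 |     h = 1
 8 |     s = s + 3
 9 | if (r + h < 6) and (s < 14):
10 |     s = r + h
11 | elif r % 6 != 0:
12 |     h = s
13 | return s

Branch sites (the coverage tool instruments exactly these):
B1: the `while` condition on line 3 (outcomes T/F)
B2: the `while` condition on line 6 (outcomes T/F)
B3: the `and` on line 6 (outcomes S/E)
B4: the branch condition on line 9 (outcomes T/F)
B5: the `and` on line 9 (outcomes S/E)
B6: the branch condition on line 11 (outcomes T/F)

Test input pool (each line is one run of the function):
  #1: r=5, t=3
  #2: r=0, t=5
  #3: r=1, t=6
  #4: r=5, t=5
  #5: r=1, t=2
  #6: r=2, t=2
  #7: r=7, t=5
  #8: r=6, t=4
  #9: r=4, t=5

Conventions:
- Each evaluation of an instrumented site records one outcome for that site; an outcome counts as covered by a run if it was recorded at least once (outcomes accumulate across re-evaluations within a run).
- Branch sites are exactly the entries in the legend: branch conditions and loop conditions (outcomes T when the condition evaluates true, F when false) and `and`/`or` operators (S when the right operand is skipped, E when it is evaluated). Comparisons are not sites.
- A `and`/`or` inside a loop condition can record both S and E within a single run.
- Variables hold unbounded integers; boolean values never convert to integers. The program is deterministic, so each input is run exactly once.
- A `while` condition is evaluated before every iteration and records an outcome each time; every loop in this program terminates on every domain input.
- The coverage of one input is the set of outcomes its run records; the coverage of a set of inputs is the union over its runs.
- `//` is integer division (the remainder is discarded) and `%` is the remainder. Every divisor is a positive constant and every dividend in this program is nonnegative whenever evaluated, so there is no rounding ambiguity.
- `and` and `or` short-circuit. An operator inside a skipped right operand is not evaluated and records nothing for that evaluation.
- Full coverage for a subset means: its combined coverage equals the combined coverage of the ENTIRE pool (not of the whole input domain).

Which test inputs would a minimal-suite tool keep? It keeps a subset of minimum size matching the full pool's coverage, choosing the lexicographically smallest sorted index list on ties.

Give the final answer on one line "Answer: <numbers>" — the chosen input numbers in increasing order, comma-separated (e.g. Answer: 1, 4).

input #1 (r=5, t=3): events B1->F, B3->E, B2->T, B3->E, B2->T, B3->S, B2->F, B5->S, B4->F, B6->T; covers B1=F, B2=T, B2=F, B3=S, B3=E, B4=F, B5=S, B6=T
input #2 (r=0, t=5): events B1->T, B1->T, B1->F, B3->E, B2->T, B3->E, B2->T, B3->E, B2->T, B3->S, B2->F, B5->E, B4->F, B6->F; covers B1=T, B1=F, B2=T, B2=F, B3=S, B3=E, B4=F, B5=E, B6=F
input #3 (r=1, t=6): events B1->T, B1->T, B1->F, B3->E, B2->T, B3->E, B2->T, B3->S, B2->F, B5->E, B4->T; covers B1=T, B1=F, B2=T, B2=F, B3=S, B3=E, B4=T, B5=E
input #4 (r=5, t=5): events B1->F, B3->E, B2->T, B3->E, B2->T, B3->S, B2->F, B5->S, B4->F, B6->T; covers B1=F, B2=T, B2=F, B3=S, B3=E, B4=F, B5=S, B6=T
input #5 (r=1, t=2): events B1->T, B1->T, B1->F, B3->E, B2->T, B3->E, B2->T, B3->E, B2->T, B3->E, B2->T, B3->S, B2->F, B5->E, ...; covers B1=T, B1=F, B2=T, B2=F, B3=S, B3=E, B4=F, B5=E, B6=T
input #6 (r=2, t=2): events B1->T, B1->F, B3->E, B2->T, B3->E, B2->T, B3->E, B2->T, B3->E, B2->T, B3->S, B2->F, B5->E, B4->F, ...; covers B1=T, B1=F, B2=T, B2=F, B3=S, B3=E, B4=F, B5=E, B6=T
input #7 (r=7, t=5): events B1->F, B3->E, B2->T, B3->E, B2->T, B3->S, B2->F, B5->S, B4->F, B6->T; covers B1=F, B2=T, B2=F, B3=S, B3=E, B4=F, B5=S, B6=T
input #8 (r=6, t=4): events B1->F, B3->E, B2->T, B3->E, B2->T, B3->S, B2->F, B5->S, B4->F, B6->F; covers B1=F, B2=T, B2=F, B3=S, B3=E, B4=F, B5=S, B6=F
input #9 (r=4, t=5): events B1->F, B3->E, B2->T, B3->E, B2->T, B3->E, B2->T, B3->S, B2->F, B5->E, B4->F, B6->T; covers B1=F, B2=T, B2=F, B3=S, B3=E, B4=F, B5=E, B6=T
pool-wide coverage (12 outcomes): B1=T, B1=F, B2=T, B2=F, B3=S, B3=E, B4=T, B4=F, B5=S, B5=E, B6=T, B6=F
size 1 is not enough: best union over all size-1 subsets is 9/12
size 2 is not enough: best union over all size-2 subsets is 11/12
size 3: inputs {1, 2, 3} cover all 12 outcomes, and no lexicographically smaller subset of this size does

Answer: 1, 2, 3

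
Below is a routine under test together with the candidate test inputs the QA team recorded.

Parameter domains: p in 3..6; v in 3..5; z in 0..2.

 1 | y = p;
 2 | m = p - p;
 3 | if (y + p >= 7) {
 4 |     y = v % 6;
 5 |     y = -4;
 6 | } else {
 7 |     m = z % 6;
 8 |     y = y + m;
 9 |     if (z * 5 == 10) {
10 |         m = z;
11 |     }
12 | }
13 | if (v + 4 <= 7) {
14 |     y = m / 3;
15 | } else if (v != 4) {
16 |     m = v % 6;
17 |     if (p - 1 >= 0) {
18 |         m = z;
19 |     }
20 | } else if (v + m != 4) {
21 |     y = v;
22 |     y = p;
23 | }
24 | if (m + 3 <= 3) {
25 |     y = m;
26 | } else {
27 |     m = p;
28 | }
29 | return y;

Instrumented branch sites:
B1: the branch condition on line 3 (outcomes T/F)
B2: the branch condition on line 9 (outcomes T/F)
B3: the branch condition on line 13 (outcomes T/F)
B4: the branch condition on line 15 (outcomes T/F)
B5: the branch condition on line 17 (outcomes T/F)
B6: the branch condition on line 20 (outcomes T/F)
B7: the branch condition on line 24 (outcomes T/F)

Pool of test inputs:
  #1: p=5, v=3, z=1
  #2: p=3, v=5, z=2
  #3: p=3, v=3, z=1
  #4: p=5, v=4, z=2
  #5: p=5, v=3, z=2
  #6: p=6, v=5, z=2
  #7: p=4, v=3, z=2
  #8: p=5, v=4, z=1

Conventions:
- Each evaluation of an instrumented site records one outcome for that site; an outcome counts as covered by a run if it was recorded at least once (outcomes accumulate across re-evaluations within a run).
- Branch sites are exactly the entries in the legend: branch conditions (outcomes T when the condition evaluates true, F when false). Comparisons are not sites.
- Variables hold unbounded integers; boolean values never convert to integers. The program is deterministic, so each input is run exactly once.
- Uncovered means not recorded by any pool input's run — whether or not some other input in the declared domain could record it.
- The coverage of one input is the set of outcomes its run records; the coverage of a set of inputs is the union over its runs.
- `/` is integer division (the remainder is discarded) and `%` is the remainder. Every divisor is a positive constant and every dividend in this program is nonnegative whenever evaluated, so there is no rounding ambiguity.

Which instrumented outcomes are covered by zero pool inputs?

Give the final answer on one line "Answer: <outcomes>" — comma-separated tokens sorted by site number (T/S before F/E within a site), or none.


input #1, p=5, v=3, z=1: events B1->T, B3->T, B7->T; outcomes B1=T, B3=T, B7=T
input #2, p=3, v=5, z=2: events B1->F, B2->T, B3->F, B4->T, B5->T, B7->F; outcomes B1=F, B2=T, B3=F, B4=T, B5=T, B7=F
input #3, p=3, v=3, z=1: events B1->F, B2->F, B3->T, B7->F; outcomes B1=F, B2=F, B3=T, B7=F
input #4, p=5, v=4, z=2: events B1->T, B3->F, B4->F, B6->F, B7->T; outcomes B1=T, B3=F, B4=F, B6=F, B7=T
input #5, p=5, v=3, z=2: events B1->T, B3->T, B7->T; outcomes B1=T, B3=T, B7=T
input #6, p=6, v=5, z=2: events B1->T, B3->F, B4->T, B5->T, B7->F; outcomes B1=T, B3=F, B4=T, B5=T, B7=F
input #7, p=4, v=3, z=2: events B1->T, B3->T, B7->T; outcomes B1=T, B3=T, B7=T
input #8, p=5, v=4, z=1: events B1->T, B3->F, B4->F, B6->F, B7->T; outcomes B1=T, B3=F, B4=F, B6=F, B7=T
union over the pool: B1=T, B1=F, B2=T, B2=F, B3=T, B3=F, B4=T, B4=F, B5=T, B6=F, B7=T, B7=F
uncovered (2 of 14): B5=F, B6=T
Answer: B5=F, B6=T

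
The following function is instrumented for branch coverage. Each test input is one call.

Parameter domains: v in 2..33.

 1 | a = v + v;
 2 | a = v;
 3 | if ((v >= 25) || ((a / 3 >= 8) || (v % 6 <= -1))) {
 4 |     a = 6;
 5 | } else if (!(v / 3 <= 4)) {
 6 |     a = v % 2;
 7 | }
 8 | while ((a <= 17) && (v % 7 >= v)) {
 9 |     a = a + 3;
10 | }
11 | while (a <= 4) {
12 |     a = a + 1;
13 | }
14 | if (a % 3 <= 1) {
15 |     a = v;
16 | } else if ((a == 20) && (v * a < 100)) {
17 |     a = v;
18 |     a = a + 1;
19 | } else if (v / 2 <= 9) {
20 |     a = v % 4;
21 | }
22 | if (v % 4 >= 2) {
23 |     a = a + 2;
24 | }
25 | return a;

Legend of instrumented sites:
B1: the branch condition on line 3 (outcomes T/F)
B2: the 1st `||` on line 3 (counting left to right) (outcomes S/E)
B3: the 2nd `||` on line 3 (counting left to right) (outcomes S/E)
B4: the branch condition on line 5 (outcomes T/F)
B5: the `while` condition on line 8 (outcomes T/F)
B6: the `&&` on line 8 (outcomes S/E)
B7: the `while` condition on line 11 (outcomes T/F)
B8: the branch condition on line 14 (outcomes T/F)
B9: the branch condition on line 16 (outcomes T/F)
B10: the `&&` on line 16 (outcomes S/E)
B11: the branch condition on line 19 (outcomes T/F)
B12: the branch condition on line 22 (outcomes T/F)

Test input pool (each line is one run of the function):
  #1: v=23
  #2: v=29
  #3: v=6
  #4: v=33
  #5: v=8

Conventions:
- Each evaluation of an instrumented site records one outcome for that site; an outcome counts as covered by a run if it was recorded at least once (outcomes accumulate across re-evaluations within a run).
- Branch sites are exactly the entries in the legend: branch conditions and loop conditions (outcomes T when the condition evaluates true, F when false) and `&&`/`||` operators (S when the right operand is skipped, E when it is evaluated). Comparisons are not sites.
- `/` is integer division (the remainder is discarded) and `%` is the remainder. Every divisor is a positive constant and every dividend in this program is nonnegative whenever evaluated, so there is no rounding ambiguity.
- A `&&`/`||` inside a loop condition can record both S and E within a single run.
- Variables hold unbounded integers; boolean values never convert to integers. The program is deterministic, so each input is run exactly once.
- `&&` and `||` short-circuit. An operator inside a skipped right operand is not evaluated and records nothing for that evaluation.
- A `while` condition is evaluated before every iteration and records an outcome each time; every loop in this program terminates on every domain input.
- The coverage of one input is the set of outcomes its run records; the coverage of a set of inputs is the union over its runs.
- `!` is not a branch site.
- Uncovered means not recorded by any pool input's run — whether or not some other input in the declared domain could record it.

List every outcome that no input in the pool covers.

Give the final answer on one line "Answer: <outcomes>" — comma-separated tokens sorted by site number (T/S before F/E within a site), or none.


run #1 (v=23) records B1=F, B2=E, B3=E, B4=T, B5=F, B6=E, B7=T, B7=F, B8=F, B9=F, B10=S, B11=F, B12=T
run #2 (v=29) records B1=T, B2=S, B5=F, B6=E, B7=F, B8=T, B12=F
run #3 (v=6) records B1=F, B2=E, B3=E, B4=F, B5=T, B5=F, B6=S, B6=E, B7=F, B8=T, B12=T
run #4 (v=33) records B1=T, B2=S, B5=F, B6=E, B7=F, B8=T, B12=F
run #5 (v=8) records B1=F, B2=E, B3=E, B4=F, B5=F, B6=E, B7=F, B8=F, B9=F, B10=S, B11=T, B12=F
union over the pool: B1=T, B1=F, B2=S, B2=E, B3=E, B4=T, B4=F, B5=T, B5=F, B6=S, B6=E, B7=T, B7=F, B8=T, B8=F, B9=F, B10=S, B11=T, B11=F, B12=T, B12=F
uncovered (3 of 24): B3=S, B9=T, B10=E
Answer: B3=S, B9=T, B10=E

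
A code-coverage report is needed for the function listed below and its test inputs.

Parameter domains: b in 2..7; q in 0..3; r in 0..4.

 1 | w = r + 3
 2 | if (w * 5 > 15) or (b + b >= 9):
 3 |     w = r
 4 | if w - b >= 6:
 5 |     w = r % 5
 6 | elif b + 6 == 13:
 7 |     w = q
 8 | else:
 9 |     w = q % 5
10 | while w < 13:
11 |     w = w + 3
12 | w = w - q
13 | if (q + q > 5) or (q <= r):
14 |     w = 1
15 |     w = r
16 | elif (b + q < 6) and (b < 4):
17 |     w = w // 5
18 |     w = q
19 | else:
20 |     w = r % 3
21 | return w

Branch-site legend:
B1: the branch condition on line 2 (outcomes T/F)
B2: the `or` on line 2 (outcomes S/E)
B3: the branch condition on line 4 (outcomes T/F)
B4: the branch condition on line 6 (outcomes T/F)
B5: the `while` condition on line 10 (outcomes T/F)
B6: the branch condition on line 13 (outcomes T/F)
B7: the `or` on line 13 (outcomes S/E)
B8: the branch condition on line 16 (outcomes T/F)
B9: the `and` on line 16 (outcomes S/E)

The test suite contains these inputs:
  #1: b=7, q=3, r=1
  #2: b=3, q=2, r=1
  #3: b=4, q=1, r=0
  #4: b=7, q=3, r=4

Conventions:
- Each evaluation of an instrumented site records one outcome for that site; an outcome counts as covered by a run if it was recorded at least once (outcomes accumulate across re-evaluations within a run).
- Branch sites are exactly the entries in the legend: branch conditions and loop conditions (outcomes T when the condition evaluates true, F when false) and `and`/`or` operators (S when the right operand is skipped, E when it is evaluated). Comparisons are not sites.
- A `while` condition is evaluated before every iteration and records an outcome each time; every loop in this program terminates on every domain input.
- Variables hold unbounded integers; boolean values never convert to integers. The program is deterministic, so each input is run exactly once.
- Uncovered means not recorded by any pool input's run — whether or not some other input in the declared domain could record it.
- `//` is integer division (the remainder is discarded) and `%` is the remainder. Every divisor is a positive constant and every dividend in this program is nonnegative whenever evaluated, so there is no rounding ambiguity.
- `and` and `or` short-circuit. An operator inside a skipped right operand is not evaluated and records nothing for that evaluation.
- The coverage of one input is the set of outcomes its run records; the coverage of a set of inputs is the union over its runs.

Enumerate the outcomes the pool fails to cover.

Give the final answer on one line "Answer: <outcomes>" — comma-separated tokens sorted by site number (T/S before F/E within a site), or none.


input #1 (b=7, q=3, r=1): covers B1=T, B2=S, B3=F, B4=T, B5=T, B5=F, B6=T, B7=S
input #2 (b=3, q=2, r=1): covers B1=T, B2=S, B3=F, B4=F, B5=T, B5=F, B6=F, B7=E, B8=T, B9=E
input #3 (b=4, q=1, r=0): covers B1=F, B2=E, B3=F, B4=F, B5=T, B5=F, B6=F, B7=E, B8=F, B9=E
input #4 (b=7, q=3, r=4): covers B1=T, B2=S, B3=F, B4=T, B5=T, B5=F, B6=T, B7=S
union over the pool: B1=T, B1=F, B2=S, B2=E, B3=F, B4=T, B4=F, B5=T, B5=F, B6=T, B6=F, B7=S, B7=E, B8=T, B8=F, B9=E
uncovered (2 of 18): B3=T, B9=S
Answer: B3=T, B9=S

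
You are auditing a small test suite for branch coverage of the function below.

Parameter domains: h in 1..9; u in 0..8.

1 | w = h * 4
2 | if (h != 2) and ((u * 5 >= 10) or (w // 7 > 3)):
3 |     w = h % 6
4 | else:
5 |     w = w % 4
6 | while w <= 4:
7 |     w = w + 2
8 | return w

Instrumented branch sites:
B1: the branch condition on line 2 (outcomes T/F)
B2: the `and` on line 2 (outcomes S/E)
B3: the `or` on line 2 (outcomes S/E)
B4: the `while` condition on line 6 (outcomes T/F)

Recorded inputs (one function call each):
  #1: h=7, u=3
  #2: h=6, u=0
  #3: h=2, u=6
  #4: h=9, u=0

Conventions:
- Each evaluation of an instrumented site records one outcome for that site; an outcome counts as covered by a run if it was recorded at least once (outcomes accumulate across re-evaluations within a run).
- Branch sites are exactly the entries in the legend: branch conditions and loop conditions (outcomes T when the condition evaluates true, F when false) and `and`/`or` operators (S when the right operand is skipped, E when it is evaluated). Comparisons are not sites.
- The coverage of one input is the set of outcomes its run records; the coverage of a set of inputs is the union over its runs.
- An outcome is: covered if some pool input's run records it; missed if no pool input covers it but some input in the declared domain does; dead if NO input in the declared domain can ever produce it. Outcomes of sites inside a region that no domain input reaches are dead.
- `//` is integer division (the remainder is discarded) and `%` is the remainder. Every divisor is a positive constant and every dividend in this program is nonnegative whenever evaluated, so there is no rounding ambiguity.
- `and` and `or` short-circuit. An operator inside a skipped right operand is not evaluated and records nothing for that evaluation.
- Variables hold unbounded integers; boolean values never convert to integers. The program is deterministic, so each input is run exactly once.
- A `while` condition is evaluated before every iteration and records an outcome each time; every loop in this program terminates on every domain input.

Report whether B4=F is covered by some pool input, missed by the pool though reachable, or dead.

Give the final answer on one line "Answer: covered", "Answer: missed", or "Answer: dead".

B4=F is recorded by pool input(s) 1, 2, 3, 4 -> covered

Answer: covered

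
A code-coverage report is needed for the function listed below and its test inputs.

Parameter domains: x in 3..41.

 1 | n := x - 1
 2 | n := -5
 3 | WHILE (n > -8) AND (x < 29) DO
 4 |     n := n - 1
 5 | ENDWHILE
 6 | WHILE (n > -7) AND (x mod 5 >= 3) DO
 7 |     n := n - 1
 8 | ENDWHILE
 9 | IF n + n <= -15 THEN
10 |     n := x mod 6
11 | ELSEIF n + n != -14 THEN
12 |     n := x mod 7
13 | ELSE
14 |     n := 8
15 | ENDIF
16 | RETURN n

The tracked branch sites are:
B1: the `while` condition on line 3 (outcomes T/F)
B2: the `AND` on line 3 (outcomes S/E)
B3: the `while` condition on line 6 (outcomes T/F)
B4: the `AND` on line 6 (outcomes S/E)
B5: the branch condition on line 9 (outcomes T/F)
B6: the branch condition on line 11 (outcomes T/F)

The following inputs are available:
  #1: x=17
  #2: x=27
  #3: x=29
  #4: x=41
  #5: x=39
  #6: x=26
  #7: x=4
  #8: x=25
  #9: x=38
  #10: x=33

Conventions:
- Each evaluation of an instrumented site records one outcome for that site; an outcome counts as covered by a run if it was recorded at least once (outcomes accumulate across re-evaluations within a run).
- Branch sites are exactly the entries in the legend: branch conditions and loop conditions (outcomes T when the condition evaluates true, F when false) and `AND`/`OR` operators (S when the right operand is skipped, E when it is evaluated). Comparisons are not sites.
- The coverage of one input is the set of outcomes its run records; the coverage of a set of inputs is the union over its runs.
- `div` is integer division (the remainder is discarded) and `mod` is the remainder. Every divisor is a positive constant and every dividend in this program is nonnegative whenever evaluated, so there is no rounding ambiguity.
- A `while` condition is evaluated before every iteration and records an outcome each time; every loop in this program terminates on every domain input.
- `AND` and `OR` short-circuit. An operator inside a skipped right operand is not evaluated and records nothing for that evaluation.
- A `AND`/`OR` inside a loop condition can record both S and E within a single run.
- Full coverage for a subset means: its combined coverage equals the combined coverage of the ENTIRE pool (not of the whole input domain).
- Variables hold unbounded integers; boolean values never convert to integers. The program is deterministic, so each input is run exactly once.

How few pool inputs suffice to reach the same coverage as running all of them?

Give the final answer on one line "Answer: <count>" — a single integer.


run #1 (x=17) runs B2->E, B1->T, B2->E, B1->T, B2->E, B1->T, B2->S, B1->F, B4->S, B3->F, B5->T; records B1=T, B1=F, B2=S, B2=E, B3=F, B4=S, B5=T
run #2 (x=27) runs B2->E, B1->T, B2->E, B1->T, B2->E, B1->T, B2->S, B1->F, B4->S, B3->F, B5->T; records B1=T, B1=F, B2=S, B2=E, B3=F, B4=S, B5=T
run #3 (x=29) runs B2->E, B1->F, B4->E, B3->T, B4->E, B3->T, B4->S, B3->F, B5->F, B6->F; records B1=F, B2=E, B3=T, B3=F, B4=S, B4=E, B5=F, B6=F
run #4 (x=41) runs B2->E, B1->F, B4->E, B3->F, B5->F, B6->T; records B1=F, B2=E, B3=F, B4=E, B5=F, B6=T
run #5 (x=39) runs B2->E, B1->F, B4->E, B3->T, B4->E, B3->T, B4->S, B3->F, B5->F, B6->F; records B1=F, B2=E, B3=T, B3=F, B4=S, B4=E, B5=F, B6=F
run #6 (x=26) runs B2->E, B1->T, B2->E, B1->T, B2->E, B1->T, B2->S, B1->F, B4->S, B3->F, B5->T; records B1=T, B1=F, B2=S, B2=E, B3=F, B4=S, B5=T
run #7 (x=4) runs B2->E, B1->T, B2->E, B1->T, B2->E, B1->T, B2->S, B1->F, B4->S, B3->F, B5->T; records B1=T, B1=F, B2=S, B2=E, B3=F, B4=S, B5=T
run #8 (x=25) runs B2->E, B1->T, B2->E, B1->T, B2->E, B1->T, B2->S, B1->F, B4->S, B3->F, B5->T; records B1=T, B1=F, B2=S, B2=E, B3=F, B4=S, B5=T
run #9 (x=38) runs B2->E, B1->F, B4->E, B3->T, B4->E, B3->T, B4->S, B3->F, B5->F, B6->F; records B1=F, B2=E, B3=T, B3=F, B4=S, B4=E, B5=F, B6=F
run #10 (x=33) runs B2->E, B1->F, B4->E, B3->T, B4->E, B3->T, B4->S, B3->F, B5->F, B6->F; records B1=F, B2=E, B3=T, B3=F, B4=S, B4=E, B5=F, B6=F
pool-wide coverage (12 outcomes): B1=T, B1=F, B2=S, B2=E, B3=T, B3=F, B4=S, B4=E, B5=T, B5=F, B6=T, B6=F
no size-1 subset reaches all 12 outcomes (best union: 8/12)
no size-2 subset reaches all 12 outcomes (best union: 11/12)
inputs {1, 3, 4} (size 3) cover everything; no size-3 subset with a lexicographically smaller index list covers all 12
Answer: 3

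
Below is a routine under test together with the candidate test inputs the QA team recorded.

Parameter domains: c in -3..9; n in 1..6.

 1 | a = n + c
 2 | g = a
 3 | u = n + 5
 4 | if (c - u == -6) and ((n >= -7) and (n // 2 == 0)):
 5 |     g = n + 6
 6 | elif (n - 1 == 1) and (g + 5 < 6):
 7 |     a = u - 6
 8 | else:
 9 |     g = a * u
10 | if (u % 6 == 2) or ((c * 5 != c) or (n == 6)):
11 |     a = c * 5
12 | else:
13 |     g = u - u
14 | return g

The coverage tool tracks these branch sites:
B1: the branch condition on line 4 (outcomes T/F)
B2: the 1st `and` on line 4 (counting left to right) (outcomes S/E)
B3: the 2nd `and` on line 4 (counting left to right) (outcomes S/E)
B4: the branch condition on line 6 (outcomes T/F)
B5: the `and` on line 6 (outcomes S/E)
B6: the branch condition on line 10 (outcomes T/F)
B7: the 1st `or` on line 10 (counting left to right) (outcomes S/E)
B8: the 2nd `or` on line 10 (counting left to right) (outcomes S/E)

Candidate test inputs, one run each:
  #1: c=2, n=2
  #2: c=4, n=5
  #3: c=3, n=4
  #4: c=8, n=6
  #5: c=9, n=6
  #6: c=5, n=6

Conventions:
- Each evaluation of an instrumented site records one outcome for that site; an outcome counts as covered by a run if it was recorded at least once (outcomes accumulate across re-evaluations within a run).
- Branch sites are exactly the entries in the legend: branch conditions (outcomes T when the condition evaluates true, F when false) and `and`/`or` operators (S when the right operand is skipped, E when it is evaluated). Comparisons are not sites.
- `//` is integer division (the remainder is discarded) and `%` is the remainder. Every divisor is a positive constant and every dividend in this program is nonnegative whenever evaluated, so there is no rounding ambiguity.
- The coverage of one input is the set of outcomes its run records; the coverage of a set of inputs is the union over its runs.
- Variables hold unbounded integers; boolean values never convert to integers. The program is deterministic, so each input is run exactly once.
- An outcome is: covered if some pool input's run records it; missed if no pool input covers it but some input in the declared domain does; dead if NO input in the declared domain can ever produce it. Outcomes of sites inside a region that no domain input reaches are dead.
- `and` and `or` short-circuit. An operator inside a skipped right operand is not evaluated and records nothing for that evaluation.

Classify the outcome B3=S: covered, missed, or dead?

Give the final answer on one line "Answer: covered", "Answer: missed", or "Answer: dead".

no pool input records B3=S
checking all 78 inputs in the declared domain: B3=S is never recorded -> dead

Answer: dead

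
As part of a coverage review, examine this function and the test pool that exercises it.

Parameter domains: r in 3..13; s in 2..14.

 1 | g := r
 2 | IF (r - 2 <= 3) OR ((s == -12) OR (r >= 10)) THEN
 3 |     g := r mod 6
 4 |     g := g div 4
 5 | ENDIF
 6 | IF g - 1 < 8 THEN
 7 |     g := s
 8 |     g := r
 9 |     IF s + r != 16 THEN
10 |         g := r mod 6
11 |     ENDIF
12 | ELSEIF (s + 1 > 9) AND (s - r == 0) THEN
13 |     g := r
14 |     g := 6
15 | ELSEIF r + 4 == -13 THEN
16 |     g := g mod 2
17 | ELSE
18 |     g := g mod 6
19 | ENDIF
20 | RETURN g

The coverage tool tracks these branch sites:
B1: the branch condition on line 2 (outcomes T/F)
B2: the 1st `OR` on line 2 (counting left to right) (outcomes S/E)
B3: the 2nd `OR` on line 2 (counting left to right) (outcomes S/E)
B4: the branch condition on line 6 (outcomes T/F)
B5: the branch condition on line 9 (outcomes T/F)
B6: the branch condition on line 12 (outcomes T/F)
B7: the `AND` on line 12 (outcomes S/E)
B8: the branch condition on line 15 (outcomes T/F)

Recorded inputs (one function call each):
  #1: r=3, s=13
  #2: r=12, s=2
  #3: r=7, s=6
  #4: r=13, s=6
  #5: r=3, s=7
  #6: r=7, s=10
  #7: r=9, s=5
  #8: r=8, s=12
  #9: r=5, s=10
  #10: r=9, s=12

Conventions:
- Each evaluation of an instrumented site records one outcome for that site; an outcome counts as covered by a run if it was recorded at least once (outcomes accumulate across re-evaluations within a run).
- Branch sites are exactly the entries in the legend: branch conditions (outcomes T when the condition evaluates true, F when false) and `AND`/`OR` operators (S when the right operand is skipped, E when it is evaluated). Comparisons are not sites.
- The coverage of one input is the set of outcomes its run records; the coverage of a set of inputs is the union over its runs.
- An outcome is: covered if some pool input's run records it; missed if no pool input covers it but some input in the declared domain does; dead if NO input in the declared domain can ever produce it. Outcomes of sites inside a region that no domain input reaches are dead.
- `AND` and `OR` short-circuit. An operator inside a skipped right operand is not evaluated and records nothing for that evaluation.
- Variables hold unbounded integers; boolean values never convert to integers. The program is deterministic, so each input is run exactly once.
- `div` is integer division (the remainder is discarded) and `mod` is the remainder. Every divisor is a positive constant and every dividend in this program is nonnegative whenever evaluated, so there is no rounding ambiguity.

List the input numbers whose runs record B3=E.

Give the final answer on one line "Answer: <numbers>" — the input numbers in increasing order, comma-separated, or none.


input #1 (r=3, s=13): does not record B3=E
input #2 (r=12, s=2): records B3=E
input #3 (r=7, s=6): records B3=E
input #4 (r=13, s=6): records B3=E
input #5 (r=3, s=7): does not record B3=E
input #6 (r=7, s=10): records B3=E
input #7 (r=9, s=5): records B3=E
input #8 (r=8, s=12): records B3=E
input #9 (r=5, s=10): does not record B3=E
input #10 (r=9, s=12): records B3=E
Answer: 2, 3, 4, 6, 7, 8, 10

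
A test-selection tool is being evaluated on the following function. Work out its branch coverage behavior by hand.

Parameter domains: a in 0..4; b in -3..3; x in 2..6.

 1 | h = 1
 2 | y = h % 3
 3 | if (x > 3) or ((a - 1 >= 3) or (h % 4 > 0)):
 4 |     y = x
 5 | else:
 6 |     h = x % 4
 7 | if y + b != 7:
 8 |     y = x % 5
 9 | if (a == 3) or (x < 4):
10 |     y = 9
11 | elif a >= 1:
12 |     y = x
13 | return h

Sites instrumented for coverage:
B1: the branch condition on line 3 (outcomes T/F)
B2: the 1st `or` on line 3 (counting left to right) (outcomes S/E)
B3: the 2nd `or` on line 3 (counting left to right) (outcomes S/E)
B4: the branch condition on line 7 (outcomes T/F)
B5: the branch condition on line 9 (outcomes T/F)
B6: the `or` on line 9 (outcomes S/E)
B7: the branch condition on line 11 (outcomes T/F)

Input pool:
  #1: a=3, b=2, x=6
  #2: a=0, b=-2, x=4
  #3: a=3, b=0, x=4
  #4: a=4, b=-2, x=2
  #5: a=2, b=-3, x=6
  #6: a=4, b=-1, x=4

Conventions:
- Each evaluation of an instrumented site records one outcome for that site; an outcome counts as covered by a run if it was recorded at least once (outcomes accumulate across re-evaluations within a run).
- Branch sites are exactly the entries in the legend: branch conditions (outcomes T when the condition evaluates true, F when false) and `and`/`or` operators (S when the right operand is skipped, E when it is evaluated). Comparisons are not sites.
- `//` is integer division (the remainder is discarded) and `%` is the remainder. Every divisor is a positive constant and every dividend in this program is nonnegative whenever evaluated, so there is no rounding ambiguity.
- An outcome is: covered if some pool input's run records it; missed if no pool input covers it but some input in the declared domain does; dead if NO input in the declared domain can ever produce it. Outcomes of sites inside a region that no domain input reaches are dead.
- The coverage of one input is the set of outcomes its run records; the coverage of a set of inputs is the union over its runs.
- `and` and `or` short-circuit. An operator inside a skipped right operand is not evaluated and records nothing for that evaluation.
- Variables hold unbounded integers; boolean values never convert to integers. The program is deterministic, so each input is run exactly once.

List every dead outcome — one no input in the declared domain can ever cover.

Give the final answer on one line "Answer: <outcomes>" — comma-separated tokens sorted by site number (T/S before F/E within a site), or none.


sweeping the full domain (175 inputs) for each outcome:
  B1=F: never recorded by any domain input -> dead
  reachable outcomes have witnesses, e.g. B1=T (e.g. a=0, b=-3, x=2), B2=S (e.g. a=0, b=-3, x=4), B2=E (e.g. a=0, b=-3, x=2), B3=S (e.g. a=4, b=-3, x=2)
Answer: B1=F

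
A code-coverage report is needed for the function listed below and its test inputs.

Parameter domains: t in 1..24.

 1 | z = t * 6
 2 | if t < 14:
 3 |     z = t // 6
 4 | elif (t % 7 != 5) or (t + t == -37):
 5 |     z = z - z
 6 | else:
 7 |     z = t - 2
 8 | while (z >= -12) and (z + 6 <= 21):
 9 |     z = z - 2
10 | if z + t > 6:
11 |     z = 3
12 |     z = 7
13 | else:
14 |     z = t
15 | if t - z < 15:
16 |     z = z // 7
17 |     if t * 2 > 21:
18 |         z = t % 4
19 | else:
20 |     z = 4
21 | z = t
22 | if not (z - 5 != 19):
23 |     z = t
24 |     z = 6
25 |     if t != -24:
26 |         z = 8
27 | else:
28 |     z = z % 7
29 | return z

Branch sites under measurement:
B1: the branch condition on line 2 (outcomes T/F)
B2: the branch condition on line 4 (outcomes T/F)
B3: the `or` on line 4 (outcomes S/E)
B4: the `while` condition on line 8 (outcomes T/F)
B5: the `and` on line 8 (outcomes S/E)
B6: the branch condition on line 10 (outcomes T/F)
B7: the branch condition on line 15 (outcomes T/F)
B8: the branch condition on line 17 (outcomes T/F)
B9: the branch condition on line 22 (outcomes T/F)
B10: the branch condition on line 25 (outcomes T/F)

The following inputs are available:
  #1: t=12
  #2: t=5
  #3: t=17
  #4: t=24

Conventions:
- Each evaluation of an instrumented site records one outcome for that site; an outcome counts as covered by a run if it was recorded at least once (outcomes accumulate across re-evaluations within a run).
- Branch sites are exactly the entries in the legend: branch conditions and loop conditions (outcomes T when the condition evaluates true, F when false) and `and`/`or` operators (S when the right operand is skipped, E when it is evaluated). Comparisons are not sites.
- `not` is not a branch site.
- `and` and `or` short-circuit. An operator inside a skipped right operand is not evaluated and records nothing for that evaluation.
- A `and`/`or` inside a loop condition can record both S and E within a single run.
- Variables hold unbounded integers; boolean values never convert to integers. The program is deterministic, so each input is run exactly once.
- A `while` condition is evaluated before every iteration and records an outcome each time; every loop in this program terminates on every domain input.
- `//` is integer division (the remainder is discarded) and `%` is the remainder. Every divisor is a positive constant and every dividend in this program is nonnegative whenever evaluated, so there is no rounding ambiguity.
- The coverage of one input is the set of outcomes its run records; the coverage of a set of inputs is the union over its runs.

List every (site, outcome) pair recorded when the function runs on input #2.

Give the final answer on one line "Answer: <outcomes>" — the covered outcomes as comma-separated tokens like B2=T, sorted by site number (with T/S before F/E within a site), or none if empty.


Running input #2 (t=5), event by event:
  B1->T, B5->E, B4->T, B5->E, B4->T, B5->E, B4->T, B5->E, B4->T, B5->E
  B4->T, B5->E, B4->T, B5->E, B4->T, B5->S, B4->F, B6->F, B7->T, B8->F
  B9->F
deduplicating events, the covered set is: B1=T, B4=T, B4=F, B5=S, B5=E, B6=F, B7=T, B8=F, B9=F
Answer: B1=T, B4=T, B4=F, B5=S, B5=E, B6=F, B7=T, B8=F, B9=F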